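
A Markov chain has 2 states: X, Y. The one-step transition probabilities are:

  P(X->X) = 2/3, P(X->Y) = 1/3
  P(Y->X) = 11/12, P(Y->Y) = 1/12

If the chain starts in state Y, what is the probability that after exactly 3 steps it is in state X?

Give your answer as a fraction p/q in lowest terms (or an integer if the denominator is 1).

Answer: 143/192

Derivation:
Computing P^3 by repeated multiplication:
P^1 =
  X: [2/3, 1/3]
  Y: [11/12, 1/12]
P^2 =
  X: [3/4, 1/4]
  Y: [11/16, 5/16]
P^3 =
  X: [35/48, 13/48]
  Y: [143/192, 49/192]

(P^3)[Y -> X] = 143/192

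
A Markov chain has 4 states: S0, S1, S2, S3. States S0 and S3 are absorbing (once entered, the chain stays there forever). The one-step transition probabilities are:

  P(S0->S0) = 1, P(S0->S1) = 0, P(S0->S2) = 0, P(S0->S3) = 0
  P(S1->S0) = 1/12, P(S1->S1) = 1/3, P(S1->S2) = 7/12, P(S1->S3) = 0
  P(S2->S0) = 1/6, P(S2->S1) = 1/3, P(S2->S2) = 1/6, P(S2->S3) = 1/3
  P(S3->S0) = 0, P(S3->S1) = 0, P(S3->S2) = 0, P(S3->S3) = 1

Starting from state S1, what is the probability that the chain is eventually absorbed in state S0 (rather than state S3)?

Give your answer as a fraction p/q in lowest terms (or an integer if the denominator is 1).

Answer: 6/13

Derivation:
Let a_i = P(absorbed in S0 | start in state i).
Boundary conditions: a_S0 = 1, a_S3 = 0.
For each transient state i, a_i = sum_j P(i->j) * a_j:
  a_S1 = 1/12*a_S0 + 1/3*a_S1 + 7/12*a_S2 + 0*a_S3
  a_S2 = 1/6*a_S0 + 1/3*a_S1 + 1/6*a_S2 + 1/3*a_S3

Substituting a_S0 = 1 and a_S3 = 0, rearrange to (I - Q) a = r where r[i] = P(i -> S0):
  [2/3, -7/12] . (a_S1, a_S2) = 1/12
  [-1/3, 5/6] . (a_S1, a_S2) = 1/6

Solving yields:
  a_S1 = 6/13
  a_S2 = 5/13

Starting state is S1, so the absorption probability is a_S1 = 6/13.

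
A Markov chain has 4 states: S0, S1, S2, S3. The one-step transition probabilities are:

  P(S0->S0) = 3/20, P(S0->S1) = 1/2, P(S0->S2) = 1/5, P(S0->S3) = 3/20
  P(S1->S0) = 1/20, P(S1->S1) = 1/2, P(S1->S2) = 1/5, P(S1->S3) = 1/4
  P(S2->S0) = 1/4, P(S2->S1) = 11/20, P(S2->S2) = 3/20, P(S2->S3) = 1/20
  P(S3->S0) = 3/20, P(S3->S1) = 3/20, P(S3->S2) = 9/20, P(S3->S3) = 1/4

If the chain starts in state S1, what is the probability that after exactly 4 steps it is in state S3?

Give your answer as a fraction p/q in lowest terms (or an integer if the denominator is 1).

Answer: 7559/40000

Derivation:
Computing P^4 by repeated multiplication:
P^1 =
  S0: [3/20, 1/2, 1/5, 3/20]
  S1: [1/20, 1/2, 1/5, 1/4]
  S2: [1/4, 11/20, 3/20, 1/20]
  S3: [3/20, 3/20, 9/20, 1/4]
P^2 =
  S0: [3/25, 183/400, 91/400, 39/200]
  S1: [3/25, 169/400, 101/400, 41/200]
  S2: [11/100, 49/100, 41/200, 39/200]
  S3: [9/50, 87/200, 6/25, 29/200]
P^3 =
  S0: [127/1000, 709/1600, 1899/8000, 77/400]
  S1: [133/1000, 3527/8000, 1909/8000, 3/16]
  S2: [243/2000, 221/500, 477/2000, 99/500]
  S3: [261/2000, 369/800, 897/4000, 23/125]
P^4 =
  S0: [5177/40000, 71119/160000, 37801/160000, 7593/40000]
  S1: [5191/40000, 71409/160000, 37591/160000, 7559/40000]
  S2: [2593/20000, 3541/8000, 9503/40000, 3803/20000]
  S3: [1263/10000, 7149/16000, 18783/80000, 1921/10000]

(P^4)[S1 -> S3] = 7559/40000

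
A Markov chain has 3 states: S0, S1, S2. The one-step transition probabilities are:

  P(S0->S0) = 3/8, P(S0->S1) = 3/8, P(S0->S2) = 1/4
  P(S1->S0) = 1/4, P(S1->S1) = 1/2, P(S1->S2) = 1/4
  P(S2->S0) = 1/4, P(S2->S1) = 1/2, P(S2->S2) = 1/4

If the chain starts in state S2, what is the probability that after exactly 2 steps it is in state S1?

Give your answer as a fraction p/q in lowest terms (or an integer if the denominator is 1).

Answer: 15/32

Derivation:
Computing P^2 by repeated multiplication:
P^1 =
  S0: [3/8, 3/8, 1/4]
  S1: [1/4, 1/2, 1/4]
  S2: [1/4, 1/2, 1/4]
P^2 =
  S0: [19/64, 29/64, 1/4]
  S1: [9/32, 15/32, 1/4]
  S2: [9/32, 15/32, 1/4]

(P^2)[S2 -> S1] = 15/32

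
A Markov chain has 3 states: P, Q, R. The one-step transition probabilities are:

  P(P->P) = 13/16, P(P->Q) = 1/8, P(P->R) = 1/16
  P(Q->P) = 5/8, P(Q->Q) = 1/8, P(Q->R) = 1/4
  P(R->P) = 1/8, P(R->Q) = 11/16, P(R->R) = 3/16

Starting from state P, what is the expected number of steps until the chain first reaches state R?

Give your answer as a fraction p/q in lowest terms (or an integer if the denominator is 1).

Answer: 128/11

Derivation:
Let h_i = expected steps to first reach R from state i.
Boundary: h_R = 0.
First-step equations for the other states:
  h_P = 1 + 13/16*h_P + 1/8*h_Q + 1/16*h_R
  h_Q = 1 + 5/8*h_P + 1/8*h_Q + 1/4*h_R

Substituting h_R = 0 and rearranging gives the linear system (I - Q) h = 1:
  [3/16, -1/8] . (h_P, h_Q) = 1
  [-5/8, 7/8] . (h_P, h_Q) = 1

Solving yields:
  h_P = 128/11
  h_Q = 104/11

Starting state is P, so the expected hitting time is h_P = 128/11.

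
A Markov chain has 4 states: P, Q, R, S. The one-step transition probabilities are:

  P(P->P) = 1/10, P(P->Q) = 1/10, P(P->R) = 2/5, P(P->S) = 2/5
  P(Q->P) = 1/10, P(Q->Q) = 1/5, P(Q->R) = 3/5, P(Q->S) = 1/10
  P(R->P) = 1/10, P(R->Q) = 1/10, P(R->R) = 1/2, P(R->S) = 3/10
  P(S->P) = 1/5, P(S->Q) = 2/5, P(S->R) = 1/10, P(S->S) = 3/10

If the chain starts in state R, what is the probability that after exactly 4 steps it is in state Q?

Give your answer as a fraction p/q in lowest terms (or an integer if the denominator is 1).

Answer: 1013/5000

Derivation:
Computing P^4 by repeated multiplication:
P^1 =
  P: [1/10, 1/10, 2/5, 2/5]
  Q: [1/10, 1/5, 3/5, 1/10]
  R: [1/10, 1/10, 1/2, 3/10]
  S: [1/5, 2/5, 1/10, 3/10]
P^2 =
  P: [7/50, 23/100, 17/50, 29/100]
  Q: [11/100, 3/20, 47/100, 27/100]
  R: [13/100, 1/5, 19/50, 29/100]
  S: [13/100, 23/100, 2/5, 6/25]
P^3 =
  P: [129/1000, 21/100, 393/1000, 67/250]
  Q: [127/1000, 49/250, 99/250, 281/1000]
  R: [129/1000, 207/1000, 391/1000, 273/1000]
  S: [31/250, 39/200, 207/500, 267/1000]
P^4 =
  P: [317/2500, 1007/5000, 4009/10000, 2709/10000]
  Q: [1281/10000, 2039/10000, 789/2000, 547/2000]
  R: [1273/10000, 1013/5000, 1993/5000, 543/2000]
  S: [1267/10000, 499/2500, 4003/10000, 1367/5000]

(P^4)[R -> Q] = 1013/5000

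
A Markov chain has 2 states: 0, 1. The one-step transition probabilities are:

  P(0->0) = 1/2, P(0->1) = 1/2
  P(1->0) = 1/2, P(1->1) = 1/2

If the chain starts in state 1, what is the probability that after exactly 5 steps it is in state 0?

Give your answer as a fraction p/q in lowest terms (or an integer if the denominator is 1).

Answer: 1/2

Derivation:
Computing P^5 by repeated multiplication:
P^1 =
  0: [1/2, 1/2]
  1: [1/2, 1/2]
P^2 =
  0: [1/2, 1/2]
  1: [1/2, 1/2]
P^3 =
  0: [1/2, 1/2]
  1: [1/2, 1/2]
P^4 =
  0: [1/2, 1/2]
  1: [1/2, 1/2]
P^5 =
  0: [1/2, 1/2]
  1: [1/2, 1/2]

(P^5)[1 -> 0] = 1/2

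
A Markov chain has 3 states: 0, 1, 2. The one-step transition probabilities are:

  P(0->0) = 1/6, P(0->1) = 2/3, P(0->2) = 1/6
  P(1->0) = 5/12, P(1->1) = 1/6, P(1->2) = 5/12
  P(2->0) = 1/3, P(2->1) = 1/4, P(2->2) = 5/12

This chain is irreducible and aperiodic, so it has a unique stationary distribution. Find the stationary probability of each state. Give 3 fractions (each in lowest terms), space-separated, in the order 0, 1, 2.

The stationary distribution satisfies pi = pi * P, i.e.:
  pi_0 = 1/6*pi_0 + 5/12*pi_1 + 1/3*pi_2
  pi_1 = 2/3*pi_0 + 1/6*pi_1 + 1/4*pi_2
  pi_2 = 1/6*pi_0 + 5/12*pi_1 + 5/12*pi_2
with normalization: pi_0 + pi_1 + pi_2 = 1.

Using the first 2 balance equations plus normalization, the linear system A*pi = b is:
  [-5/6, 5/12, 1/3] . pi = 0
  [2/3, -5/6, 1/4] . pi = 0
  [1, 1, 1] . pi = 1

Solving yields:
  pi_0 = 55/177
  pi_1 = 62/177
  pi_2 = 20/59

Verification (pi * P):
  55/177*1/6 + 62/177*5/12 + 20/59*1/3 = 55/177 = pi_0  (ok)
  55/177*2/3 + 62/177*1/6 + 20/59*1/4 = 62/177 = pi_1  (ok)
  55/177*1/6 + 62/177*5/12 + 20/59*5/12 = 20/59 = pi_2  (ok)

Answer: 55/177 62/177 20/59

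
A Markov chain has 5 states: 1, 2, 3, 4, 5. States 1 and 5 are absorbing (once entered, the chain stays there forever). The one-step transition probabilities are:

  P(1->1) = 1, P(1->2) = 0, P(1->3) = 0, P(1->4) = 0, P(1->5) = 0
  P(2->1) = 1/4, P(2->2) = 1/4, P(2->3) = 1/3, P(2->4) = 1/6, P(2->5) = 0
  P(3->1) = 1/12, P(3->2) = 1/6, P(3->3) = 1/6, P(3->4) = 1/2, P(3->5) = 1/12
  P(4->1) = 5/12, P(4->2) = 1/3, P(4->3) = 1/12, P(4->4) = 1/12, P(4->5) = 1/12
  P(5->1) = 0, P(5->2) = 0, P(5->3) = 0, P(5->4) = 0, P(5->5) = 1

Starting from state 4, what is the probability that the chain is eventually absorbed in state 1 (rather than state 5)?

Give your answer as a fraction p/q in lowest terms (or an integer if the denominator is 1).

Answer: 561/668

Derivation:
Let a_i = P(absorbed in 1 | start in state i).
Boundary conditions: a_1 = 1, a_5 = 0.
For each transient state i, a_i = sum_j P(i->j) * a_j:
  a_2 = 1/4*a_1 + 1/4*a_2 + 1/3*a_3 + 1/6*a_4 + 0*a_5
  a_3 = 1/12*a_1 + 1/6*a_2 + 1/6*a_3 + 1/2*a_4 + 1/12*a_5
  a_4 = 5/12*a_1 + 1/3*a_2 + 1/12*a_3 + 1/12*a_4 + 1/12*a_5

Substituting a_1 = 1 and a_5 = 0, rearrange to (I - Q) a = r where r[i] = P(i -> 1):
  [3/4, -1/3, -1/6] . (a_2, a_3, a_4) = 1/4
  [-1/6, 5/6, -1/2] . (a_2, a_3, a_4) = 1/12
  [-1/3, -1/12, 11/12] . (a_2, a_3, a_4) = 5/12

Solving yields:
  a_2 = 289/334
  a_3 = 519/668
  a_4 = 561/668

Starting state is 4, so the absorption probability is a_4 = 561/668.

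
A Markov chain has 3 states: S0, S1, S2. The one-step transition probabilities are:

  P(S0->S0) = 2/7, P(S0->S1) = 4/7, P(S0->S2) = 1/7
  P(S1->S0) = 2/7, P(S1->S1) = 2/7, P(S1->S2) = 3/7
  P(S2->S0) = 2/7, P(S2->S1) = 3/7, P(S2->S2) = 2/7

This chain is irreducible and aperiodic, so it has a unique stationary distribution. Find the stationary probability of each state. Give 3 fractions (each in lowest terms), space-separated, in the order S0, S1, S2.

The stationary distribution satisfies pi = pi * P, i.e.:
  pi_S0 = 2/7*pi_S0 + 2/7*pi_S1 + 2/7*pi_S2
  pi_S1 = 4/7*pi_S0 + 2/7*pi_S1 + 3/7*pi_S2
  pi_S2 = 1/7*pi_S0 + 3/7*pi_S1 + 2/7*pi_S2
with normalization: pi_S0 + pi_S1 + pi_S2 = 1.

Using the first 2 balance equations plus normalization, the linear system A*pi = b is:
  [-5/7, 2/7, 2/7] . pi = 0
  [4/7, -5/7, 3/7] . pi = 0
  [1, 1, 1] . pi = 1

Solving yields:
  pi_S0 = 2/7
  pi_S1 = 23/56
  pi_S2 = 17/56

Verification (pi * P):
  2/7*2/7 + 23/56*2/7 + 17/56*2/7 = 2/7 = pi_S0  (ok)
  2/7*4/7 + 23/56*2/7 + 17/56*3/7 = 23/56 = pi_S1  (ok)
  2/7*1/7 + 23/56*3/7 + 17/56*2/7 = 17/56 = pi_S2  (ok)

Answer: 2/7 23/56 17/56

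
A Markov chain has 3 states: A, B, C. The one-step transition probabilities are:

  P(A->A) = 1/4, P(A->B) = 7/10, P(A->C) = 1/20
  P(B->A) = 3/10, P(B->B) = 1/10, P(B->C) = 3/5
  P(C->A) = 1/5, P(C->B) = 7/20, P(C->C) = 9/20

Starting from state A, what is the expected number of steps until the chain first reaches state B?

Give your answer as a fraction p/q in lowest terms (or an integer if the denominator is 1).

Answer: 240/161

Derivation:
Let h_i = expected steps to first reach B from state i.
Boundary: h_B = 0.
First-step equations for the other states:
  h_A = 1 + 1/4*h_A + 7/10*h_B + 1/20*h_C
  h_C = 1 + 1/5*h_A + 7/20*h_B + 9/20*h_C

Substituting h_B = 0 and rearranging gives the linear system (I - Q) h = 1:
  [3/4, -1/20] . (h_A, h_C) = 1
  [-1/5, 11/20] . (h_A, h_C) = 1

Solving yields:
  h_A = 240/161
  h_C = 380/161

Starting state is A, so the expected hitting time is h_A = 240/161.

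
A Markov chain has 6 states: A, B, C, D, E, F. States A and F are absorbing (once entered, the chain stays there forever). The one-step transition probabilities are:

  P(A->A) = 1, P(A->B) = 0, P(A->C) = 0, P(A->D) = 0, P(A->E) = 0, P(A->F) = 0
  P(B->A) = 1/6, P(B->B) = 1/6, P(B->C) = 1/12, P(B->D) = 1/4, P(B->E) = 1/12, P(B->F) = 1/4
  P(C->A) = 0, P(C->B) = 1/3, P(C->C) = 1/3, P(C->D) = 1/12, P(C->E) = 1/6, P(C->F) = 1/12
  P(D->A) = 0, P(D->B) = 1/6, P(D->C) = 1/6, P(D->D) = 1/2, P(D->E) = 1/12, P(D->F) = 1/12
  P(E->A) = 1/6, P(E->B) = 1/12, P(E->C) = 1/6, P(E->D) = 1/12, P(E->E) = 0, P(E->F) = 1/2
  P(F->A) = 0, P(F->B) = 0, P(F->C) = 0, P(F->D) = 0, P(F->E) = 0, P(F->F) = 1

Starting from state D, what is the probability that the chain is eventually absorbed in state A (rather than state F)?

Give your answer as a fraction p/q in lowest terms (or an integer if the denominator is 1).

Answer: 888/3793

Derivation:
Let a_i = P(absorbed in A | start in state i).
Boundary conditions: a_A = 1, a_F = 0.
For each transient state i, a_i = sum_j P(i->j) * a_j:
  a_B = 1/6*a_A + 1/6*a_B + 1/12*a_C + 1/4*a_D + 1/12*a_E + 1/4*a_F
  a_C = 0*a_A + 1/3*a_B + 1/3*a_C + 1/12*a_D + 1/6*a_E + 1/12*a_F
  a_D = 0*a_A + 1/6*a_B + 1/6*a_C + 1/2*a_D + 1/12*a_E + 1/12*a_F
  a_E = 1/6*a_A + 1/12*a_B + 1/6*a_C + 1/12*a_D + 0*a_E + 1/2*a_F

Substituting a_A = 1 and a_F = 0, rearrange to (I - Q) a = r where r[i] = P(i -> A):
  [5/6, -1/12, -1/4, -1/12] . (a_B, a_C, a_D, a_E) = 1/6
  [-1/3, 2/3, -1/12, -1/6] . (a_B, a_C, a_D, a_E) = 0
  [-1/6, -1/6, 1/2, -1/12] . (a_B, a_C, a_D, a_E) = 0
  [-1/12, -1/6, -1/12, 1] . (a_B, a_C, a_D, a_E) = 1/6

Solving yields:
  a_B = 1218/3793
  a_C = 962/3793
  a_D = 888/3793
  a_E = 968/3793

Starting state is D, so the absorption probability is a_D = 888/3793.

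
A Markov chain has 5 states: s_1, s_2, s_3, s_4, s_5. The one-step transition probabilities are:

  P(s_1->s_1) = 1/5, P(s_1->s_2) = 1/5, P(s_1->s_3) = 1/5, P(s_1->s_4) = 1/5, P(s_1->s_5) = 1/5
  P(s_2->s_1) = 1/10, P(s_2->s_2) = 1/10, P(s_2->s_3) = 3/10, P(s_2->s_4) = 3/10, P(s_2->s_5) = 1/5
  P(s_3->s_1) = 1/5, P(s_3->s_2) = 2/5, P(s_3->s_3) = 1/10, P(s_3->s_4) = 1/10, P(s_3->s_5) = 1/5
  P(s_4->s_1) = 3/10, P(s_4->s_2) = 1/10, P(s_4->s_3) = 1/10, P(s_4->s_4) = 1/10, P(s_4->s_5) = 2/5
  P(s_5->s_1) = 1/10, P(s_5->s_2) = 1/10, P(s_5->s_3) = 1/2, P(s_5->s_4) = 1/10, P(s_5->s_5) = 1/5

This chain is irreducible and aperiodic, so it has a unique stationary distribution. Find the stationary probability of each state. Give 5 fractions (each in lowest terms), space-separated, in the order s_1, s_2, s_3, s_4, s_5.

Answer: 83/479 643/3353 832/3353 522/3353 775/3353

Derivation:
The stationary distribution satisfies pi = pi * P, i.e.:
  pi_s_1 = 1/5*pi_s_1 + 1/10*pi_s_2 + 1/5*pi_s_3 + 3/10*pi_s_4 + 1/10*pi_s_5
  pi_s_2 = 1/5*pi_s_1 + 1/10*pi_s_2 + 2/5*pi_s_3 + 1/10*pi_s_4 + 1/10*pi_s_5
  pi_s_3 = 1/5*pi_s_1 + 3/10*pi_s_2 + 1/10*pi_s_3 + 1/10*pi_s_4 + 1/2*pi_s_5
  pi_s_4 = 1/5*pi_s_1 + 3/10*pi_s_2 + 1/10*pi_s_3 + 1/10*pi_s_4 + 1/10*pi_s_5
  pi_s_5 = 1/5*pi_s_1 + 1/5*pi_s_2 + 1/5*pi_s_3 + 2/5*pi_s_4 + 1/5*pi_s_5
with normalization: pi_s_1 + pi_s_2 + pi_s_3 + pi_s_4 + pi_s_5 = 1.

Using the first 4 balance equations plus normalization, the linear system A*pi = b is:
  [-4/5, 1/10, 1/5, 3/10, 1/10] . pi = 0
  [1/5, -9/10, 2/5, 1/10, 1/10] . pi = 0
  [1/5, 3/10, -9/10, 1/10, 1/2] . pi = 0
  [1/5, 3/10, 1/10, -9/10, 1/10] . pi = 0
  [1, 1, 1, 1, 1] . pi = 1

Solving yields:
  pi_s_1 = 83/479
  pi_s_2 = 643/3353
  pi_s_3 = 832/3353
  pi_s_4 = 522/3353
  pi_s_5 = 775/3353

Verification (pi * P):
  83/479*1/5 + 643/3353*1/10 + 832/3353*1/5 + 522/3353*3/10 + 775/3353*1/10 = 83/479 = pi_s_1  (ok)
  83/479*1/5 + 643/3353*1/10 + 832/3353*2/5 + 522/3353*1/10 + 775/3353*1/10 = 643/3353 = pi_s_2  (ok)
  83/479*1/5 + 643/3353*3/10 + 832/3353*1/10 + 522/3353*1/10 + 775/3353*1/2 = 832/3353 = pi_s_3  (ok)
  83/479*1/5 + 643/3353*3/10 + 832/3353*1/10 + 522/3353*1/10 + 775/3353*1/10 = 522/3353 = pi_s_4  (ok)
  83/479*1/5 + 643/3353*1/5 + 832/3353*1/5 + 522/3353*2/5 + 775/3353*1/5 = 775/3353 = pi_s_5  (ok)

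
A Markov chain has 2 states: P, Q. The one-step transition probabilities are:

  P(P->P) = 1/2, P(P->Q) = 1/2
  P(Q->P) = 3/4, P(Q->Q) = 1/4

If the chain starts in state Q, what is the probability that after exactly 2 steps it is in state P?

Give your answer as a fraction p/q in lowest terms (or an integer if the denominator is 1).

Computing P^2 by repeated multiplication:
P^1 =
  P: [1/2, 1/2]
  Q: [3/4, 1/4]
P^2 =
  P: [5/8, 3/8]
  Q: [9/16, 7/16]

(P^2)[Q -> P] = 9/16

Answer: 9/16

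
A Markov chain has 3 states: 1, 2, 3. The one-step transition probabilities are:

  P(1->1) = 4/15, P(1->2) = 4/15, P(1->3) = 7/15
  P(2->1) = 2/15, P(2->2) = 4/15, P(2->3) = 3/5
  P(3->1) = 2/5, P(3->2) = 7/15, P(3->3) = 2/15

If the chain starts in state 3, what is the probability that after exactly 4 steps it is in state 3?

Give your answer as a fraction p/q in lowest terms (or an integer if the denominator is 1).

Computing P^4 by repeated multiplication:
P^1 =
  1: [4/15, 4/15, 7/15]
  2: [2/15, 4/15, 3/5]
  3: [2/5, 7/15, 2/15]
P^2 =
  1: [22/75, 9/25, 26/75]
  2: [14/45, 29/75, 68/225]
  3: [2/9, 22/75, 109/225]
P^3 =
  1: [298/1125, 42/125, 449/1125]
  2: [862/3375, 368/1125, 1409/3375]
  3: [986/3375, 409/1125, 1162/3375]
P^4 =
  1: [4642/16875, 1949/5625, 6386/16875]
  2: [2822/10125, 5909/16875, 18788/50625]
  3: [2674/10125, 5662/16875, 20269/50625]

(P^4)[3 -> 3] = 20269/50625

Answer: 20269/50625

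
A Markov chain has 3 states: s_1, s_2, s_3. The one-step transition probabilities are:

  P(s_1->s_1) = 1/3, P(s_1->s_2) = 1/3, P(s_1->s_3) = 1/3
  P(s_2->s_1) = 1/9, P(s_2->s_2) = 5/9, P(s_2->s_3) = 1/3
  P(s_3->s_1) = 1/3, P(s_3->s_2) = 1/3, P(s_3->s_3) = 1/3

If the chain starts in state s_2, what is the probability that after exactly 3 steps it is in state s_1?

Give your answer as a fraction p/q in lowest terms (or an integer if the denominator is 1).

Answer: 169/729

Derivation:
Computing P^3 by repeated multiplication:
P^1 =
  s_1: [1/3, 1/3, 1/3]
  s_2: [1/9, 5/9, 1/3]
  s_3: [1/3, 1/3, 1/3]
P^2 =
  s_1: [7/27, 11/27, 1/3]
  s_2: [17/81, 37/81, 1/3]
  s_3: [7/27, 11/27, 1/3]
P^3 =
  s_1: [59/243, 103/243, 1/3]
  s_2: [169/729, 317/729, 1/3]
  s_3: [59/243, 103/243, 1/3]

(P^3)[s_2 -> s_1] = 169/729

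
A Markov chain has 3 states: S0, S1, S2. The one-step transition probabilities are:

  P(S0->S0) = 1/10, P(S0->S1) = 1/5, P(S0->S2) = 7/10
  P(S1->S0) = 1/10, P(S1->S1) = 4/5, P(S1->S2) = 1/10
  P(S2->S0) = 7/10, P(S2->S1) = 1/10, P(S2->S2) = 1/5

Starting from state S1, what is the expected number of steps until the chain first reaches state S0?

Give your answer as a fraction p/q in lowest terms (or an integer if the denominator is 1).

Let h_i = expected steps to first reach S0 from state i.
Boundary: h_S0 = 0.
First-step equations for the other states:
  h_S1 = 1 + 1/10*h_S0 + 4/5*h_S1 + 1/10*h_S2
  h_S2 = 1 + 7/10*h_S0 + 1/10*h_S1 + 1/5*h_S2

Substituting h_S0 = 0 and rearranging gives the linear system (I - Q) h = 1:
  [1/5, -1/10] . (h_S1, h_S2) = 1
  [-1/10, 4/5] . (h_S1, h_S2) = 1

Solving yields:
  h_S1 = 6
  h_S2 = 2

Starting state is S1, so the expected hitting time is h_S1 = 6.

Answer: 6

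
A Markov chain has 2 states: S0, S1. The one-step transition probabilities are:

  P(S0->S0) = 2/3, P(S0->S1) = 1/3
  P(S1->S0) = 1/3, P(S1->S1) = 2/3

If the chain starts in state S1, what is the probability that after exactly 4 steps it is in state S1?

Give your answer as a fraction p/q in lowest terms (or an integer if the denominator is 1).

Computing P^4 by repeated multiplication:
P^1 =
  S0: [2/3, 1/3]
  S1: [1/3, 2/3]
P^2 =
  S0: [5/9, 4/9]
  S1: [4/9, 5/9]
P^3 =
  S0: [14/27, 13/27]
  S1: [13/27, 14/27]
P^4 =
  S0: [41/81, 40/81]
  S1: [40/81, 41/81]

(P^4)[S1 -> S1] = 41/81

Answer: 41/81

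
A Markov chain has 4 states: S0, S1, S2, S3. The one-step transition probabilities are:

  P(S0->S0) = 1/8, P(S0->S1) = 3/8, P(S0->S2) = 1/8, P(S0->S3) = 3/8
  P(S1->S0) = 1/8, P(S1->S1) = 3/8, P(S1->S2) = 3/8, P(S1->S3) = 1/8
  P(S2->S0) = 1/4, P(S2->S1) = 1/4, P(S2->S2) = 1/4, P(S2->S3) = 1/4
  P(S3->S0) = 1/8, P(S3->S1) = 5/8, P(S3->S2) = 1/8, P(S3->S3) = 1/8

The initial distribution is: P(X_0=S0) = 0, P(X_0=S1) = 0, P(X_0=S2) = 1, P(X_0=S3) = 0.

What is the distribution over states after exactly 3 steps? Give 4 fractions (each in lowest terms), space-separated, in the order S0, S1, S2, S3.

Propagating the distribution step by step (d_{t+1} = d_t * P):
d_0 = (S0=0, S1=0, S2=1, S3=0)
  d_1[S0] = 0*1/8 + 0*1/8 + 1*1/4 + 0*1/8 = 1/4
  d_1[S1] = 0*3/8 + 0*3/8 + 1*1/4 + 0*5/8 = 1/4
  d_1[S2] = 0*1/8 + 0*3/8 + 1*1/4 + 0*1/8 = 1/4
  d_1[S3] = 0*3/8 + 0*1/8 + 1*1/4 + 0*1/8 = 1/4
d_1 = (S0=1/4, S1=1/4, S2=1/4, S3=1/4)
  d_2[S0] = 1/4*1/8 + 1/4*1/8 + 1/4*1/4 + 1/4*1/8 = 5/32
  d_2[S1] = 1/4*3/8 + 1/4*3/8 + 1/4*1/4 + 1/4*5/8 = 13/32
  d_2[S2] = 1/4*1/8 + 1/4*3/8 + 1/4*1/4 + 1/4*1/8 = 7/32
  d_2[S3] = 1/4*3/8 + 1/4*1/8 + 1/4*1/4 + 1/4*1/8 = 7/32
d_2 = (S0=5/32, S1=13/32, S2=7/32, S3=7/32)
  d_3[S0] = 5/32*1/8 + 13/32*1/8 + 7/32*1/4 + 7/32*1/8 = 39/256
  d_3[S1] = 5/32*3/8 + 13/32*3/8 + 7/32*1/4 + 7/32*5/8 = 103/256
  d_3[S2] = 5/32*1/8 + 13/32*3/8 + 7/32*1/4 + 7/32*1/8 = 65/256
  d_3[S3] = 5/32*3/8 + 13/32*1/8 + 7/32*1/4 + 7/32*1/8 = 49/256
d_3 = (S0=39/256, S1=103/256, S2=65/256, S3=49/256)

Answer: 39/256 103/256 65/256 49/256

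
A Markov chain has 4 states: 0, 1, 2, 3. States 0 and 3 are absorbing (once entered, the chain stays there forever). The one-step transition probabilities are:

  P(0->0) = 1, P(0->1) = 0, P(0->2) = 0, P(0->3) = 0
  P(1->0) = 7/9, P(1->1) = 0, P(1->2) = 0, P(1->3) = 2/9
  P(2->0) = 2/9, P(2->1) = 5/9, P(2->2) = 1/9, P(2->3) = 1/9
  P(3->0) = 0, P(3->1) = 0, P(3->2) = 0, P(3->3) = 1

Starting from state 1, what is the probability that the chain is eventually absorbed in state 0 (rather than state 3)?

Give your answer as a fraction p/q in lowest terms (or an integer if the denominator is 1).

Let a_i = P(absorbed in 0 | start in state i).
Boundary conditions: a_0 = 1, a_3 = 0.
For each transient state i, a_i = sum_j P(i->j) * a_j:
  a_1 = 7/9*a_0 + 0*a_1 + 0*a_2 + 2/9*a_3
  a_2 = 2/9*a_0 + 5/9*a_1 + 1/9*a_2 + 1/9*a_3

Substituting a_0 = 1 and a_3 = 0, rearrange to (I - Q) a = r where r[i] = P(i -> 0):
  [1, 0] . (a_1, a_2) = 7/9
  [-5/9, 8/9] . (a_1, a_2) = 2/9

Solving yields:
  a_1 = 7/9
  a_2 = 53/72

Starting state is 1, so the absorption probability is a_1 = 7/9.

Answer: 7/9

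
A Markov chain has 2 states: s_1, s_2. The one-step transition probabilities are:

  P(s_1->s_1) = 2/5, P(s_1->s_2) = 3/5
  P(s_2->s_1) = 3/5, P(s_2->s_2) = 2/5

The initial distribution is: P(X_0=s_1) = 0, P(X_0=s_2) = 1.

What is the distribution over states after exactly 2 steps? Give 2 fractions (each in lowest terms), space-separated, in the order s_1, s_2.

Propagating the distribution step by step (d_{t+1} = d_t * P):
d_0 = (s_1=0, s_2=1)
  d_1[s_1] = 0*2/5 + 1*3/5 = 3/5
  d_1[s_2] = 0*3/5 + 1*2/5 = 2/5
d_1 = (s_1=3/5, s_2=2/5)
  d_2[s_1] = 3/5*2/5 + 2/5*3/5 = 12/25
  d_2[s_2] = 3/5*3/5 + 2/5*2/5 = 13/25
d_2 = (s_1=12/25, s_2=13/25)

Answer: 12/25 13/25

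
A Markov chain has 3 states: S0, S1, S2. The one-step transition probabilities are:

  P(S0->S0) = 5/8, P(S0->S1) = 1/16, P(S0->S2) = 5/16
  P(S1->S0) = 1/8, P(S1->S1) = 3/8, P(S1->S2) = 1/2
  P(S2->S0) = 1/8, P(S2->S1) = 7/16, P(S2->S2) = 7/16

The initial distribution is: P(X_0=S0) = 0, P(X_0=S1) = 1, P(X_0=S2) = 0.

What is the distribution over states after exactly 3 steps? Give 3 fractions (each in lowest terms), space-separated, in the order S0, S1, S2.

Propagating the distribution step by step (d_{t+1} = d_t * P):
d_0 = (S0=0, S1=1, S2=0)
  d_1[S0] = 0*5/8 + 1*1/8 + 0*1/8 = 1/8
  d_1[S1] = 0*1/16 + 1*3/8 + 0*7/16 = 3/8
  d_1[S2] = 0*5/16 + 1*1/2 + 0*7/16 = 1/2
d_1 = (S0=1/8, S1=3/8, S2=1/2)
  d_2[S0] = 1/8*5/8 + 3/8*1/8 + 1/2*1/8 = 3/16
  d_2[S1] = 1/8*1/16 + 3/8*3/8 + 1/2*7/16 = 47/128
  d_2[S2] = 1/8*5/16 + 3/8*1/2 + 1/2*7/16 = 57/128
d_2 = (S0=3/16, S1=47/128, S2=57/128)
  d_3[S0] = 3/16*5/8 + 47/128*1/8 + 57/128*1/8 = 7/32
  d_3[S1] = 3/16*1/16 + 47/128*3/8 + 57/128*7/16 = 705/2048
  d_3[S2] = 3/16*5/16 + 47/128*1/2 + 57/128*7/16 = 895/2048
d_3 = (S0=7/32, S1=705/2048, S2=895/2048)

Answer: 7/32 705/2048 895/2048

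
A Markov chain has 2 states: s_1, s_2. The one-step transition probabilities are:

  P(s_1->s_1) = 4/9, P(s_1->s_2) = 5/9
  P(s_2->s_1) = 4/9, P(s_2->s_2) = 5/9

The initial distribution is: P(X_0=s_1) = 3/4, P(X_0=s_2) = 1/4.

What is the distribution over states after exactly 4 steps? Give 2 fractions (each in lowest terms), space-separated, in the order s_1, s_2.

Propagating the distribution step by step (d_{t+1} = d_t * P):
d_0 = (s_1=3/4, s_2=1/4)
  d_1[s_1] = 3/4*4/9 + 1/4*4/9 = 4/9
  d_1[s_2] = 3/4*5/9 + 1/4*5/9 = 5/9
d_1 = (s_1=4/9, s_2=5/9)
  d_2[s_1] = 4/9*4/9 + 5/9*4/9 = 4/9
  d_2[s_2] = 4/9*5/9 + 5/9*5/9 = 5/9
d_2 = (s_1=4/9, s_2=5/9)
  d_3[s_1] = 4/9*4/9 + 5/9*4/9 = 4/9
  d_3[s_2] = 4/9*5/9 + 5/9*5/9 = 5/9
d_3 = (s_1=4/9, s_2=5/9)
  d_4[s_1] = 4/9*4/9 + 5/9*4/9 = 4/9
  d_4[s_2] = 4/9*5/9 + 5/9*5/9 = 5/9
d_4 = (s_1=4/9, s_2=5/9)

Answer: 4/9 5/9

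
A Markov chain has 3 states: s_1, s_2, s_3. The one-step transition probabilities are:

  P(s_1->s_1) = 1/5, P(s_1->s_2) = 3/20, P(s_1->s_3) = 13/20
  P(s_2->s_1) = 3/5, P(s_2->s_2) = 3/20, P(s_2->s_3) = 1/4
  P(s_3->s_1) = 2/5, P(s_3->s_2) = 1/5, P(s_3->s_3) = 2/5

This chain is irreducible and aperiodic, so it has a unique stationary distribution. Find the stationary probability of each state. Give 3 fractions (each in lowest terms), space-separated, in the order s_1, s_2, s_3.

The stationary distribution satisfies pi = pi * P, i.e.:
  pi_s_1 = 1/5*pi_s_1 + 3/5*pi_s_2 + 2/5*pi_s_3
  pi_s_2 = 3/20*pi_s_1 + 3/20*pi_s_2 + 1/5*pi_s_3
  pi_s_3 = 13/20*pi_s_1 + 1/4*pi_s_2 + 2/5*pi_s_3
with normalization: pi_s_1 + pi_s_2 + pi_s_3 = 1.

Using the first 2 balance equations plus normalization, the linear system A*pi = b is:
  [-4/5, 3/5, 2/5] . pi = 0
  [3/20, -17/20, 1/5] . pi = 0
  [1, 1, 1] . pi = 1

Solving yields:
  pi_s_1 = 46/127
  pi_s_2 = 22/127
  pi_s_3 = 59/127

Verification (pi * P):
  46/127*1/5 + 22/127*3/5 + 59/127*2/5 = 46/127 = pi_s_1  (ok)
  46/127*3/20 + 22/127*3/20 + 59/127*1/5 = 22/127 = pi_s_2  (ok)
  46/127*13/20 + 22/127*1/4 + 59/127*2/5 = 59/127 = pi_s_3  (ok)

Answer: 46/127 22/127 59/127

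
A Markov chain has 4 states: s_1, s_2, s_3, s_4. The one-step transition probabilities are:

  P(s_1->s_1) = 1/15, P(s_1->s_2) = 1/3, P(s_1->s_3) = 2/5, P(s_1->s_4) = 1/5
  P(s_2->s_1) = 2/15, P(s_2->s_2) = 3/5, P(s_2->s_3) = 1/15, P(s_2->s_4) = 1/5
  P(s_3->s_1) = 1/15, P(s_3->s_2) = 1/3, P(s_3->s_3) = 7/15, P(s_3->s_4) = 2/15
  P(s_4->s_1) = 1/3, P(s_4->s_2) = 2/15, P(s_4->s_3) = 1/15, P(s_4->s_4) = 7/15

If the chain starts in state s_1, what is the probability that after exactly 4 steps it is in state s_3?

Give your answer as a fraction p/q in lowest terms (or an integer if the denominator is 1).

Computing P^4 by repeated multiplication:
P^1 =
  s_1: [1/15, 1/3, 2/5, 1/5]
  s_2: [2/15, 3/5, 1/15, 1/5]
  s_3: [1/15, 1/3, 7/15, 2/15]
  s_4: [1/3, 2/15, 1/15, 7/15]
P^2 =
  s_1: [32/225, 86/225, 56/225, 17/75]
  s_2: [4/25, 34/75, 31/225, 56/225]
  s_3: [28/225, 89/225, 62/225, 46/225]
  s_4: [1/5, 62/225, 46/225, 8/25]
P^3 =
  s_1: [103/675, 1316/3375, 721/3375, 823/3375]
  s_2: [551/3375, 91/225, 197/1125, 868/3375]
  s_3: [166/1125, 1343/3375, 737/3375, 797/3375]
  s_4: [23/135, 1157/3375, 242/1125, 917/3375]
P^4 =
  s_1: [887/5625, 3934/10125, 10276/50625, 4232/16875]
  s_2: [8212/50625, 6577/16875, 9676/50625, 13006/50625]
  s_3: [7906/50625, 19856/50625, 127/625, 4192/16875]
  s_4: [328/2025, 18752/50625, 10606/50625, 13067/50625]

(P^4)[s_1 -> s_3] = 10276/50625

Answer: 10276/50625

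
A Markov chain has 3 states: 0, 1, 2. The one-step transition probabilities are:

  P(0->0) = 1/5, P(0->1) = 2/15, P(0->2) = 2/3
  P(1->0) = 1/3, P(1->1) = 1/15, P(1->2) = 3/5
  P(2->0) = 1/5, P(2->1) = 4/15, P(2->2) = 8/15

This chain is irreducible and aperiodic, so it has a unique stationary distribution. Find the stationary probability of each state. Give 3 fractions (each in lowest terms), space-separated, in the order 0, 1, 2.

Answer: 31/137 27/137 79/137

Derivation:
The stationary distribution satisfies pi = pi * P, i.e.:
  pi_0 = 1/5*pi_0 + 1/3*pi_1 + 1/5*pi_2
  pi_1 = 2/15*pi_0 + 1/15*pi_1 + 4/15*pi_2
  pi_2 = 2/3*pi_0 + 3/5*pi_1 + 8/15*pi_2
with normalization: pi_0 + pi_1 + pi_2 = 1.

Using the first 2 balance equations plus normalization, the linear system A*pi = b is:
  [-4/5, 1/3, 1/5] . pi = 0
  [2/15, -14/15, 4/15] . pi = 0
  [1, 1, 1] . pi = 1

Solving yields:
  pi_0 = 31/137
  pi_1 = 27/137
  pi_2 = 79/137

Verification (pi * P):
  31/137*1/5 + 27/137*1/3 + 79/137*1/5 = 31/137 = pi_0  (ok)
  31/137*2/15 + 27/137*1/15 + 79/137*4/15 = 27/137 = pi_1  (ok)
  31/137*2/3 + 27/137*3/5 + 79/137*8/15 = 79/137 = pi_2  (ok)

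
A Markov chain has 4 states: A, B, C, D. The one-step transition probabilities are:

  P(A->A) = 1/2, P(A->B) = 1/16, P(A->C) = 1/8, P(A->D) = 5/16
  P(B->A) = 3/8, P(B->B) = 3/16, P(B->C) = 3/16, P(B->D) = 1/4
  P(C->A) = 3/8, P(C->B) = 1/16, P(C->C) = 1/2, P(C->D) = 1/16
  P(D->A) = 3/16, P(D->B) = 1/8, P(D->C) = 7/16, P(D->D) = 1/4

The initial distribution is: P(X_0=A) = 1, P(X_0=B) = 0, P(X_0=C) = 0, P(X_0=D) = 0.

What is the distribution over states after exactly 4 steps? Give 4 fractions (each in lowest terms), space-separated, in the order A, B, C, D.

Answer: 24907/65536 5743/65536 20825/65536 14061/65536

Derivation:
Propagating the distribution step by step (d_{t+1} = d_t * P):
d_0 = (A=1, B=0, C=0, D=0)
  d_1[A] = 1*1/2 + 0*3/8 + 0*3/8 + 0*3/16 = 1/2
  d_1[B] = 1*1/16 + 0*3/16 + 0*1/16 + 0*1/8 = 1/16
  d_1[C] = 1*1/8 + 0*3/16 + 0*1/2 + 0*7/16 = 1/8
  d_1[D] = 1*5/16 + 0*1/4 + 0*1/16 + 0*1/4 = 5/16
d_1 = (A=1/2, B=1/16, C=1/8, D=5/16)
  d_2[A] = 1/2*1/2 + 1/16*3/8 + 1/8*3/8 + 5/16*3/16 = 97/256
  d_2[B] = 1/2*1/16 + 1/16*3/16 + 1/8*1/16 + 5/16*1/8 = 23/256
  d_2[C] = 1/2*1/8 + 1/16*3/16 + 1/8*1/2 + 5/16*7/16 = 35/128
  d_2[D] = 1/2*5/16 + 1/16*1/4 + 1/8*1/16 + 5/16*1/4 = 33/128
d_2 = (A=97/256, B=23/256, C=35/128, D=33/128)
  d_3[A] = 97/256*1/2 + 23/256*3/8 + 35/128*3/8 + 33/128*3/16 = 383/1024
  d_3[B] = 97/256*1/16 + 23/256*3/16 + 35/128*1/16 + 33/128*1/8 = 23/256
  d_3[C] = 97/256*1/8 + 23/256*3/16 + 35/128*1/2 + 33/128*7/16 = 1285/4096
  d_3[D] = 97/256*5/16 + 23/256*1/4 + 35/128*1/16 + 33/128*1/4 = 911/4096
d_3 = (A=383/1024, B=23/256, C=1285/4096, D=911/4096)
  d_4[A] = 383/1024*1/2 + 23/256*3/8 + 1285/4096*3/8 + 911/4096*3/16 = 24907/65536
  d_4[B] = 383/1024*1/16 + 23/256*3/16 + 1285/4096*1/16 + 911/4096*1/8 = 5743/65536
  d_4[C] = 383/1024*1/8 + 23/256*3/16 + 1285/4096*1/2 + 911/4096*7/16 = 20825/65536
  d_4[D] = 383/1024*5/16 + 23/256*1/4 + 1285/4096*1/16 + 911/4096*1/4 = 14061/65536
d_4 = (A=24907/65536, B=5743/65536, C=20825/65536, D=14061/65536)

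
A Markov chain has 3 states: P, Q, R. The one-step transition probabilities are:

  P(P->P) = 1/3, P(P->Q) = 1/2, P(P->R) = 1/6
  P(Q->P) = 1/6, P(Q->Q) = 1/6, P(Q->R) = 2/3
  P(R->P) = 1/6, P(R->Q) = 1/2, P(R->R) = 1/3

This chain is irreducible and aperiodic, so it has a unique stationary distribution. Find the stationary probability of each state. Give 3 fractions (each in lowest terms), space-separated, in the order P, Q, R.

The stationary distribution satisfies pi = pi * P, i.e.:
  pi_P = 1/3*pi_P + 1/6*pi_Q + 1/6*pi_R
  pi_Q = 1/2*pi_P + 1/6*pi_Q + 1/2*pi_R
  pi_R = 1/6*pi_P + 2/3*pi_Q + 1/3*pi_R
with normalization: pi_P + pi_Q + pi_R = 1.

Using the first 2 balance equations plus normalization, the linear system A*pi = b is:
  [-2/3, 1/6, 1/6] . pi = 0
  [1/2, -5/6, 1/2] . pi = 0
  [1, 1, 1] . pi = 1

Solving yields:
  pi_P = 1/5
  pi_Q = 3/8
  pi_R = 17/40

Verification (pi * P):
  1/5*1/3 + 3/8*1/6 + 17/40*1/6 = 1/5 = pi_P  (ok)
  1/5*1/2 + 3/8*1/6 + 17/40*1/2 = 3/8 = pi_Q  (ok)
  1/5*1/6 + 3/8*2/3 + 17/40*1/3 = 17/40 = pi_R  (ok)

Answer: 1/5 3/8 17/40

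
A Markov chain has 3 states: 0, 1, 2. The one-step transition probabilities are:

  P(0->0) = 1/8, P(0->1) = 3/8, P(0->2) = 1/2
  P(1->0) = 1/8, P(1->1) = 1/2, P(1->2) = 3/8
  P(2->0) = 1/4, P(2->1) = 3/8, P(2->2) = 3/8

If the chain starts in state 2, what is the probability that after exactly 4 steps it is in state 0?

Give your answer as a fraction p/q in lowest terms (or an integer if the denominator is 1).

Answer: 715/4096

Derivation:
Computing P^4 by repeated multiplication:
P^1 =
  0: [1/8, 3/8, 1/2]
  1: [1/8, 1/2, 3/8]
  2: [1/4, 3/8, 3/8]
P^2 =
  0: [3/16, 27/64, 25/64]
  1: [11/64, 7/16, 25/64]
  2: [11/64, 27/64, 13/32]
P^3 =
  0: [89/512, 219/512, 51/128]
  1: [89/512, 55/128, 203/512]
  2: [45/256, 219/512, 203/512]
P^4 =
  0: [179/1024, 1755/4096, 1625/4096]
  1: [715/4096, 439/1024, 1625/4096]
  2: [715/4096, 1755/4096, 813/2048]

(P^4)[2 -> 0] = 715/4096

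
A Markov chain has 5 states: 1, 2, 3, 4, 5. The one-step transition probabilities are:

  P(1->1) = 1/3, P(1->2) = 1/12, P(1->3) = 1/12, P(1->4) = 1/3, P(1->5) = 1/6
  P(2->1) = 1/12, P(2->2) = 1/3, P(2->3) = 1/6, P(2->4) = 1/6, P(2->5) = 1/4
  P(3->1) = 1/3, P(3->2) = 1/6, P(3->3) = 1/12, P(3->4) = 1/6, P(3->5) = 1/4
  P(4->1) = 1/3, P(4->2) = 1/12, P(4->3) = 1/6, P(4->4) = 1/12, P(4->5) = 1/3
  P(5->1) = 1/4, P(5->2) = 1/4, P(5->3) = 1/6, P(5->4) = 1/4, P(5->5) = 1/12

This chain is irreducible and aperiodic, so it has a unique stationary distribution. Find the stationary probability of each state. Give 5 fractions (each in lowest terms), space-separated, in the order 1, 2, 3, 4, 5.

Answer: 5714/20953 3615/20953 2784/20953 4441/20953 4399/20953

Derivation:
The stationary distribution satisfies pi = pi * P, i.e.:
  pi_1 = 1/3*pi_1 + 1/12*pi_2 + 1/3*pi_3 + 1/3*pi_4 + 1/4*pi_5
  pi_2 = 1/12*pi_1 + 1/3*pi_2 + 1/6*pi_3 + 1/12*pi_4 + 1/4*pi_5
  pi_3 = 1/12*pi_1 + 1/6*pi_2 + 1/12*pi_3 + 1/6*pi_4 + 1/6*pi_5
  pi_4 = 1/3*pi_1 + 1/6*pi_2 + 1/6*pi_3 + 1/12*pi_4 + 1/4*pi_5
  pi_5 = 1/6*pi_1 + 1/4*pi_2 + 1/4*pi_3 + 1/3*pi_4 + 1/12*pi_5
with normalization: pi_1 + pi_2 + pi_3 + pi_4 + pi_5 = 1.

Using the first 4 balance equations plus normalization, the linear system A*pi = b is:
  [-2/3, 1/12, 1/3, 1/3, 1/4] . pi = 0
  [1/12, -2/3, 1/6, 1/12, 1/4] . pi = 0
  [1/12, 1/6, -11/12, 1/6, 1/6] . pi = 0
  [1/3, 1/6, 1/6, -11/12, 1/4] . pi = 0
  [1, 1, 1, 1, 1] . pi = 1

Solving yields:
  pi_1 = 5714/20953
  pi_2 = 3615/20953
  pi_3 = 2784/20953
  pi_4 = 4441/20953
  pi_5 = 4399/20953

Verification (pi * P):
  5714/20953*1/3 + 3615/20953*1/12 + 2784/20953*1/3 + 4441/20953*1/3 + 4399/20953*1/4 = 5714/20953 = pi_1  (ok)
  5714/20953*1/12 + 3615/20953*1/3 + 2784/20953*1/6 + 4441/20953*1/12 + 4399/20953*1/4 = 3615/20953 = pi_2  (ok)
  5714/20953*1/12 + 3615/20953*1/6 + 2784/20953*1/12 + 4441/20953*1/6 + 4399/20953*1/6 = 2784/20953 = pi_3  (ok)
  5714/20953*1/3 + 3615/20953*1/6 + 2784/20953*1/6 + 4441/20953*1/12 + 4399/20953*1/4 = 4441/20953 = pi_4  (ok)
  5714/20953*1/6 + 3615/20953*1/4 + 2784/20953*1/4 + 4441/20953*1/3 + 4399/20953*1/12 = 4399/20953 = pi_5  (ok)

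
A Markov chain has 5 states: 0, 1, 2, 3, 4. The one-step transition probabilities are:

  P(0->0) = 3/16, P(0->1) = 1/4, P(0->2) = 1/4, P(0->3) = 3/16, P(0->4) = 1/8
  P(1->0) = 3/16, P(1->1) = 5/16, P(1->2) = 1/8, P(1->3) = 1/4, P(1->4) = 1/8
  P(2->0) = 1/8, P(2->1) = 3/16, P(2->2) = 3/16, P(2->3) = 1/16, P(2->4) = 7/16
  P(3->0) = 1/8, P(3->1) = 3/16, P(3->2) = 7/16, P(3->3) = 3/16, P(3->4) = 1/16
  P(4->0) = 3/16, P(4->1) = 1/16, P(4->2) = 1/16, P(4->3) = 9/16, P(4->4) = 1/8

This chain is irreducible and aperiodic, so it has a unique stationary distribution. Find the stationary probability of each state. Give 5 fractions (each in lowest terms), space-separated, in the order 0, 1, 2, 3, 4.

The stationary distribution satisfies pi = pi * P, i.e.:
  pi_0 = 3/16*pi_0 + 3/16*pi_1 + 1/8*pi_2 + 1/8*pi_3 + 3/16*pi_4
  pi_1 = 1/4*pi_0 + 5/16*pi_1 + 3/16*pi_2 + 3/16*pi_3 + 1/16*pi_4
  pi_2 = 1/4*pi_0 + 1/8*pi_1 + 3/16*pi_2 + 7/16*pi_3 + 1/16*pi_4
  pi_3 = 3/16*pi_0 + 1/4*pi_1 + 1/16*pi_2 + 3/16*pi_3 + 9/16*pi_4
  pi_4 = 1/8*pi_0 + 1/8*pi_1 + 7/16*pi_2 + 1/16*pi_3 + 1/8*pi_4
with normalization: pi_0 + pi_1 + pi_2 + pi_3 + pi_4 = 1.

Using the first 4 balance equations plus normalization, the linear system A*pi = b is:
  [-13/16, 3/16, 1/8, 1/8, 3/16] . pi = 0
  [1/4, -11/16, 3/16, 3/16, 1/16] . pi = 0
  [1/4, 1/8, -13/16, 7/16, 1/16] . pi = 0
  [3/16, 1/4, 1/16, -13/16, 9/16] . pi = 0
  [1, 1, 1, 1, 1] . pi = 1

Solving yields:
  pi_0 = 1109/6991
  pi_1 = 1398/6991
  pi_2 = 3109/13982
  pi_3 = 3349/13982
  pi_4 = 1255/6991

Verification (pi * P):
  1109/6991*3/16 + 1398/6991*3/16 + 3109/13982*1/8 + 3349/13982*1/8 + 1255/6991*3/16 = 1109/6991 = pi_0  (ok)
  1109/6991*1/4 + 1398/6991*5/16 + 3109/13982*3/16 + 3349/13982*3/16 + 1255/6991*1/16 = 1398/6991 = pi_1  (ok)
  1109/6991*1/4 + 1398/6991*1/8 + 3109/13982*3/16 + 3349/13982*7/16 + 1255/6991*1/16 = 3109/13982 = pi_2  (ok)
  1109/6991*3/16 + 1398/6991*1/4 + 3109/13982*1/16 + 3349/13982*3/16 + 1255/6991*9/16 = 3349/13982 = pi_3  (ok)
  1109/6991*1/8 + 1398/6991*1/8 + 3109/13982*7/16 + 3349/13982*1/16 + 1255/6991*1/8 = 1255/6991 = pi_4  (ok)

Answer: 1109/6991 1398/6991 3109/13982 3349/13982 1255/6991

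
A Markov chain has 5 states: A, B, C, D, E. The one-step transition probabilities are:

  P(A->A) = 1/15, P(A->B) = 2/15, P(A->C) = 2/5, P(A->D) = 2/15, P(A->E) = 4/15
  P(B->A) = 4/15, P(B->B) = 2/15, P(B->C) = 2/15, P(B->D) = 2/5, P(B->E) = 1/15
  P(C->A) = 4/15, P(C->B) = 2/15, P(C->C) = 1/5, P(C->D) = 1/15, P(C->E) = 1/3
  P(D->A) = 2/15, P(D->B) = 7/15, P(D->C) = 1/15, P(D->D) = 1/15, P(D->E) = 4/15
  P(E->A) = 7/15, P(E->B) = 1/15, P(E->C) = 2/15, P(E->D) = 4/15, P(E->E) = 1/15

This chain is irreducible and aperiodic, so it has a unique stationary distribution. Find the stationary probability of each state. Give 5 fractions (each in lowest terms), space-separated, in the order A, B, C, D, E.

The stationary distribution satisfies pi = pi * P, i.e.:
  pi_A = 1/15*pi_A + 4/15*pi_B + 4/15*pi_C + 2/15*pi_D + 7/15*pi_E
  pi_B = 2/15*pi_A + 2/15*pi_B + 2/15*pi_C + 7/15*pi_D + 1/15*pi_E
  pi_C = 2/5*pi_A + 2/15*pi_B + 1/5*pi_C + 1/15*pi_D + 2/15*pi_E
  pi_D = 2/15*pi_A + 2/5*pi_B + 1/15*pi_C + 1/15*pi_D + 4/15*pi_E
  pi_E = 4/15*pi_A + 1/15*pi_B + 1/3*pi_C + 4/15*pi_D + 1/15*pi_E
with normalization: pi_A + pi_B + pi_C + pi_D + pi_E = 1.

Using the first 4 balance equations plus normalization, the linear system A*pi = b is:
  [-14/15, 4/15, 4/15, 2/15, 7/15] . pi = 0
  [2/15, -13/15, 2/15, 7/15, 1/15] . pi = 0
  [2/5, 2/15, -4/5, 1/15, 2/15] . pi = 0
  [2/15, 2/5, 1/15, -14/15, 4/15] . pi = 0
  [1, 1, 1, 1, 1] . pi = 1

Solving yields:
  pi_A = 16571/70307
  pi_B = 12718/70307
  pi_C = 13858/70307
  pi_D = 12886/70307
  pi_E = 14274/70307

Verification (pi * P):
  16571/70307*1/15 + 12718/70307*4/15 + 13858/70307*4/15 + 12886/70307*2/15 + 14274/70307*7/15 = 16571/70307 = pi_A  (ok)
  16571/70307*2/15 + 12718/70307*2/15 + 13858/70307*2/15 + 12886/70307*7/15 + 14274/70307*1/15 = 12718/70307 = pi_B  (ok)
  16571/70307*2/5 + 12718/70307*2/15 + 13858/70307*1/5 + 12886/70307*1/15 + 14274/70307*2/15 = 13858/70307 = pi_C  (ok)
  16571/70307*2/15 + 12718/70307*2/5 + 13858/70307*1/15 + 12886/70307*1/15 + 14274/70307*4/15 = 12886/70307 = pi_D  (ok)
  16571/70307*4/15 + 12718/70307*1/15 + 13858/70307*1/3 + 12886/70307*4/15 + 14274/70307*1/15 = 14274/70307 = pi_E  (ok)

Answer: 16571/70307 12718/70307 13858/70307 12886/70307 14274/70307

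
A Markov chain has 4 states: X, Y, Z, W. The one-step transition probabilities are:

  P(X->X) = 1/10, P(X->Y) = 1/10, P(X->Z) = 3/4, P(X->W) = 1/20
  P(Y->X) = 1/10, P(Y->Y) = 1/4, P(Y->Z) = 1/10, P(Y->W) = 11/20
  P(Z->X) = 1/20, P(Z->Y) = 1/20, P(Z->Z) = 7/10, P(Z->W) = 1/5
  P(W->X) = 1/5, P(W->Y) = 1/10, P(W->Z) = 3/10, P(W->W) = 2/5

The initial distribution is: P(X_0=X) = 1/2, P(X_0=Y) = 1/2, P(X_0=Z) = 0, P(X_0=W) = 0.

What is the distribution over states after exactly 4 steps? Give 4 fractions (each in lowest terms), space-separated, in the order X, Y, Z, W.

Answer: 6539/64000 5617/64000 86017/160000 43593/160000

Derivation:
Propagating the distribution step by step (d_{t+1} = d_t * P):
d_0 = (X=1/2, Y=1/2, Z=0, W=0)
  d_1[X] = 1/2*1/10 + 1/2*1/10 + 0*1/20 + 0*1/5 = 1/10
  d_1[Y] = 1/2*1/10 + 1/2*1/4 + 0*1/20 + 0*1/10 = 7/40
  d_1[Z] = 1/2*3/4 + 1/2*1/10 + 0*7/10 + 0*3/10 = 17/40
  d_1[W] = 1/2*1/20 + 1/2*11/20 + 0*1/5 + 0*2/5 = 3/10
d_1 = (X=1/10, Y=7/40, Z=17/40, W=3/10)
  d_2[X] = 1/10*1/10 + 7/40*1/10 + 17/40*1/20 + 3/10*1/5 = 87/800
  d_2[Y] = 1/10*1/10 + 7/40*1/4 + 17/40*1/20 + 3/10*1/10 = 21/200
  d_2[Z] = 1/10*3/4 + 7/40*1/10 + 17/40*7/10 + 3/10*3/10 = 12/25
  d_2[W] = 1/10*1/20 + 7/40*11/20 + 17/40*1/5 + 3/10*2/5 = 49/160
d_2 = (X=87/800, Y=21/200, Z=12/25, W=49/160)
  d_3[X] = 87/800*1/10 + 21/200*1/10 + 12/25*1/20 + 49/160*1/5 = 853/8000
  d_3[Y] = 87/800*1/10 + 21/200*1/4 + 12/25*1/20 + 49/160*1/10 = 367/4000
  d_3[Z] = 87/800*3/4 + 21/200*1/10 + 12/25*7/10 + 49/160*3/10 = 8319/16000
  d_3[W] = 87/800*1/20 + 21/200*11/20 + 12/25*1/5 + 49/160*2/5 = 4507/16000
d_3 = (X=853/8000, Y=367/4000, Z=8319/16000, W=4507/16000)
  d_4[X] = 853/8000*1/10 + 367/4000*1/10 + 8319/16000*1/20 + 4507/16000*1/5 = 6539/64000
  d_4[Y] = 853/8000*1/10 + 367/4000*1/4 + 8319/16000*1/20 + 4507/16000*1/10 = 5617/64000
  d_4[Z] = 853/8000*3/4 + 367/4000*1/10 + 8319/16000*7/10 + 4507/16000*3/10 = 86017/160000
  d_4[W] = 853/8000*1/20 + 367/4000*11/20 + 8319/16000*1/5 + 4507/16000*2/5 = 43593/160000
d_4 = (X=6539/64000, Y=5617/64000, Z=86017/160000, W=43593/160000)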